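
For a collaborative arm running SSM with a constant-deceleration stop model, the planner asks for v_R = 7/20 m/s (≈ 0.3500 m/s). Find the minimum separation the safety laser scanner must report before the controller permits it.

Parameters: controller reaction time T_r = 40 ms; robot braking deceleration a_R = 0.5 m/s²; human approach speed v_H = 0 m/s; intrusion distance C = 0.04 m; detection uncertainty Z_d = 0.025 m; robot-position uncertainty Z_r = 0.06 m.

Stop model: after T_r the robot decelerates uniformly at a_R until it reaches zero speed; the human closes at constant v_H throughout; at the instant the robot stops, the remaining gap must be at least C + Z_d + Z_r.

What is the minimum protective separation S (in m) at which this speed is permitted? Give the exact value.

braking lasts T_s = (7/20)/(1/2) = 0.7000 s
reaction-phase robot travel = 0.3500·0.0400 = 0.0140 m
robot under decel: 0.3500²/(2·0.5000) = 0.1225 m
person approaches 0.0000·(0.0400+0.7000) = 0.0000 m
margins: 0.0400+0.0250+0.0600 = 0.1250 m
S_min ≈ 0.0140+0.1225+0.0000+0.1250  ⇒  S_min = 523/2000 m

S_min = 523/2000 m = 0.2615 m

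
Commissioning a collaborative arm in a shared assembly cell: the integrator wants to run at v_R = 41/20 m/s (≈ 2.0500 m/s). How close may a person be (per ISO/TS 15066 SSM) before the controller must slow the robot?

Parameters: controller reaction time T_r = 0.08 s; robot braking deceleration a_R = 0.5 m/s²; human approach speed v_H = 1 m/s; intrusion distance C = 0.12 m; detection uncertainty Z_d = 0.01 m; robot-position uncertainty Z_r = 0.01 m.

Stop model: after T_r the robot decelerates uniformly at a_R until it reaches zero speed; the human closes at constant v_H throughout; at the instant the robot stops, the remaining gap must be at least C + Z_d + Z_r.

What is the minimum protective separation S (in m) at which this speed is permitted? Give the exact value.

S_min = 17373/2000 m = 8.6865 m

stop time T_s = (41/20)/(1/2) = 4.1000 s
robot covers v_R·T_r = 2.0500·0.0800 = 0.1640 m before braking
robot covers 2.0500·4.1000 − ½·0.5000·4.1000² = 4.2025 m while stopping
human closes 1.0000·4.1800 = 4.1800 m
residual clearance needed = 0.1200+0.0100+0.0100 = 0.1400 m
S_min ≈ 0.1640+4.2025+4.1800+0.1400  ⇒  S_min = 17373/2000 m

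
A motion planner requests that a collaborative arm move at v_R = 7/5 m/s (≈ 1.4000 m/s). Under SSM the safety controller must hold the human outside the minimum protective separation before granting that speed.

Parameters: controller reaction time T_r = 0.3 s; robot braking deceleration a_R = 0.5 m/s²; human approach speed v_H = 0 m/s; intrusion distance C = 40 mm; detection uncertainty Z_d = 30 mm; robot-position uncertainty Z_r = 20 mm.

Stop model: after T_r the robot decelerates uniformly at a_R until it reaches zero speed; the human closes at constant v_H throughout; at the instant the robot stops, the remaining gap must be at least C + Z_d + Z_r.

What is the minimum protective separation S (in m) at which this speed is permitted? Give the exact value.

braking lasts T_s = (7/5)/(1/2) = 2.8000 s
robot in T_r: 1.4000·0.3000 = 0.4200 m
braking distance = 1.4000²/(2·0.5000) = 1.9600 m
human over T_r+T_s: 0.0000·(0.3000+2.8000) = 0.0000 m
C+Z_d+Z_r = 0.0400+0.0300+0.0200 = 0.0900 m
S_min ≈ 0.4200+1.9600+0.0000+0.0900  ⇒  S_min = 247/100 m

S_min = 247/100 m = 2.4700 m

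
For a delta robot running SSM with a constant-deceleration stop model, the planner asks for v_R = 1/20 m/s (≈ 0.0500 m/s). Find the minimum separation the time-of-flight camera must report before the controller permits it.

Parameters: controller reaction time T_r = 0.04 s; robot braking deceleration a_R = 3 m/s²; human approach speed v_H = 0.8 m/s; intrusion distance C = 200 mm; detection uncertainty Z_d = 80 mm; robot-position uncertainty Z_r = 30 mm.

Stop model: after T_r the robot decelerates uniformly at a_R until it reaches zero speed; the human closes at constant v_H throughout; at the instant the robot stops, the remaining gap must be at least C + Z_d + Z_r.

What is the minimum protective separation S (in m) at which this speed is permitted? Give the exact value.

T_s = v_R/a_R = (1/20)/3 = 0.0167 s
robot in T_r: 0.0500·0.0400 = 0.0020 m
robot covers 0.0500·0.0167 − ½·3.0000·0.0167² = 0.0004 m while stopping
human closes 0.8000·0.0567 = 0.0453 m
residual clearance needed = 0.2000+0.0800+0.0300 = 0.3100 m
S_min ≈ 0.0020+0.0004+0.0453+0.3100  ⇒  S_min = 1431/4000 m

S_min = 1431/4000 m = 0.3578 m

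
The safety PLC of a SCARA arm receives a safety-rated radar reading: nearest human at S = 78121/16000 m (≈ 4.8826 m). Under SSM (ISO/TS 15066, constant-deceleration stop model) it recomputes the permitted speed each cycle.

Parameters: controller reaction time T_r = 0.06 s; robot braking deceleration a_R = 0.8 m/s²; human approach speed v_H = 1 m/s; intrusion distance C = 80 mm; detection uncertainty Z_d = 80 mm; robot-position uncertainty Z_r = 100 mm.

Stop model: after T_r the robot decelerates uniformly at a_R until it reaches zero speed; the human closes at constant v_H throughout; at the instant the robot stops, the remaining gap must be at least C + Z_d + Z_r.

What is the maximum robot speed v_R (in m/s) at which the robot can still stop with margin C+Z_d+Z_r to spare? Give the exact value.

v_R_max = 37/20 m/s = 1.8500 m/s

collect terms ⇒ (5/8)·v_R² + (131/100)·v_R + (-73001/16000) = 0
  disc = (131/100)² − 4·(5/8)·(-73001/16000) = 2099601/160000 ; √disc = 1449/400
  v_R = (−(131/100) + 1449/400) / (2·(5/8)) = 37/20 m/s
check:
T_s = v_R/a_R = (37/20)/(4/5) = 2.3125 s
robot covers v_R·T_r = 1.8500·0.0600 = 0.1110 m before braking
robot under decel: 1.8500²/(2·0.8000) = 2.1391 m
person approaches 1.0000·(0.0600+2.3125) = 2.3725 m
residual clearance needed = 0.0800+0.0800+0.1000 = 0.2600 m
sum ≈ 0.1110+2.1391+2.3725+0.2600 ≈ 4.8826 m = S ✓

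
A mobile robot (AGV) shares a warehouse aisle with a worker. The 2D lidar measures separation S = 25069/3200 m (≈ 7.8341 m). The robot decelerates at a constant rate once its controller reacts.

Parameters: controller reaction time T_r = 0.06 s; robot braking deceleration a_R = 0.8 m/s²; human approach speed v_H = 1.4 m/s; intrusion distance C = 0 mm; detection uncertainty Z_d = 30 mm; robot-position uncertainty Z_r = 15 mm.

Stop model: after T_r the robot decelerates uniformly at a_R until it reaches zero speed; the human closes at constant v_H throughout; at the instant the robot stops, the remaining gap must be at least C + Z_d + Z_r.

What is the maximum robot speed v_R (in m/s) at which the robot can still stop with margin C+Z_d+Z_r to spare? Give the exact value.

quadratic (5/8)·v² + (181/100)·v + (-123281/16000) = 0
  disc = (181/100)² − 4·(5/8)·(-123281/16000) = 3606201/160000 ; √disc = 1899/400
  v_R = (−(181/100) + 1899/400) / (2·(5/8)) = 47/20 m/s
check:
stop time T_s = (47/20)/(4/5) = 2.9375 s
reaction-phase robot travel = 2.3500·0.0600 = 0.1410 m
robot covers 2.3500·2.9375 − ½·0.8000·2.9375² = 3.4516 m while stopping
human over T_r+T_s: 1.4000·(0.0600+2.9375) = 4.1965 m
residual clearance needed = 0.0000+0.0300+0.0150 = 0.0450 m
sum ≈ 0.1410+3.4516+4.1965+0.0450 ≈ 7.8341 m = S ✓

v_R_max = 47/20 m/s = 2.3500 m/s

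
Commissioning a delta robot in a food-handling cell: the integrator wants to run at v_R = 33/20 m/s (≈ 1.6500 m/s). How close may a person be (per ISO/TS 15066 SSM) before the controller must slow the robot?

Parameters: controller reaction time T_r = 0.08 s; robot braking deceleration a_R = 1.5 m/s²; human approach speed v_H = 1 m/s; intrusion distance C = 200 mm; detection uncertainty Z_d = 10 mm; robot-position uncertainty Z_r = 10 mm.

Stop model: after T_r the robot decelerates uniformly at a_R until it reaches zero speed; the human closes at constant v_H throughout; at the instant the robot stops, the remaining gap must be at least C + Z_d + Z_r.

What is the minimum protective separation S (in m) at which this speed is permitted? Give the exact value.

T_s = v_R/a_R = (33/20)/(3/2) = 1.1000 s
robot covers v_R·T_r = 1.6500·0.0800 = 0.1320 m before braking
braking distance = 1.6500²/(2·1.5000) = 0.9075 m
human closes 1.0000·1.1800 = 1.1800 m
C+Z_d+Z_r = 0.2000+0.0100+0.0100 = 0.2200 m
S_min ≈ 0.1320+0.9075+1.1800+0.2200  ⇒  S_min = 4879/2000 m

S_min = 4879/2000 m = 2.4395 m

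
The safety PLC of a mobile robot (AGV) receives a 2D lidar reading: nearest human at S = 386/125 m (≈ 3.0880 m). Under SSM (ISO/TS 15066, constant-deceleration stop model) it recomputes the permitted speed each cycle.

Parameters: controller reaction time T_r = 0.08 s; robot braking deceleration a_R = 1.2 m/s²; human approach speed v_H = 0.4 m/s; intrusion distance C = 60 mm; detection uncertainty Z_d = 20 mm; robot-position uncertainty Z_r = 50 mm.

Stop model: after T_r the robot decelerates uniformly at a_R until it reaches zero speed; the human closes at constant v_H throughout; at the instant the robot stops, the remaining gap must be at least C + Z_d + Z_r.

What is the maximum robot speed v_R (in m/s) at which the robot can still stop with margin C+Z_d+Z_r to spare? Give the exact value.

quadratic (5/12)·v² + (31/75)·v + (-1463/500) = 0
  disc = (31/75)² − 4·(5/12)·(-1463/500) = 113569/22500 ; √disc = 337/150
  v_R = (−(31/75) + 337/150) / (2·(5/12)) = 11/5 m/s
check:
T_s = v_R/a_R = (11/5)/(6/5) = 1.8333 s
reaction-phase robot travel = 2.2000·0.0800 = 0.1760 m
braking distance = 2.2000²/(2·1.2000) = 2.0167 m
human closes 0.4000·1.9133 = 0.7653 m
C+Z_d+Z_r = 0.0600+0.0200+0.0500 = 0.1300 m
sum ≈ 0.1760+2.0167+0.7653+0.1300 ≈ 3.0880 m = S ✓

v_R_max = 11/5 m/s = 2.2000 m/s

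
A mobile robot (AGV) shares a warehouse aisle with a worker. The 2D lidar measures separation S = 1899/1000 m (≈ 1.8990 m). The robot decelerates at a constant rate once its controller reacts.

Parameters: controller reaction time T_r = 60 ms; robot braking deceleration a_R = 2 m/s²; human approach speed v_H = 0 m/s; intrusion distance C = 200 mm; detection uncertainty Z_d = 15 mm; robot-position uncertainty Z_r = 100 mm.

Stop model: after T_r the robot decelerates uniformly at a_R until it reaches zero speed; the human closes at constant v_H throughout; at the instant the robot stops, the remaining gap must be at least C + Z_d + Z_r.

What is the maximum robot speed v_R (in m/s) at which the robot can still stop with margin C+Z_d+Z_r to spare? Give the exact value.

collect terms ⇒ (1/4)·v_R² + (3/50)·v_R + (-198/125) = 0
  disc = (3/50)² − 4·(1/4)·(-198/125) = 3969/2500 ; √disc = 63/50
  v_R = (−(3/50) + 63/50) / (2·(1/4)) = 12/5 m/s
check:
T_s = v_R/a_R = (12/5)/2 = 1.2000 s
reaction-phase robot travel = 2.4000·0.0600 = 0.1440 m
robot covers 2.4000·1.2000 − ½·2.0000·1.2000² = 1.4400 m while stopping
person approaches 0.0000·(0.0600+1.2000) = 0.0000 m
C+Z_d+Z_r = 0.2000+0.0150+0.1000 = 0.3150 m
sum ≈ 0.1440+1.4400+0.0000+0.3150 ≈ 1.8990 m = S ✓

v_R_max = 12/5 m/s = 2.4000 m/s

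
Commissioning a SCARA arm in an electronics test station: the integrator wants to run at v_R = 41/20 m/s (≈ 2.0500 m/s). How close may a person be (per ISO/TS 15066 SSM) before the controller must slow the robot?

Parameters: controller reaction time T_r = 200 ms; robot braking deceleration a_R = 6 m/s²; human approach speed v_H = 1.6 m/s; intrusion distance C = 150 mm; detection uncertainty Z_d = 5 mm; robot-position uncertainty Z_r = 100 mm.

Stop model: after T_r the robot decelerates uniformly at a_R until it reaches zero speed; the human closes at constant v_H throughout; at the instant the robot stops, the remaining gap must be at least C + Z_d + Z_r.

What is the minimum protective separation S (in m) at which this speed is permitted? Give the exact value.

braking lasts T_s = (41/20)/6 = 0.3417 s
reaction-phase robot travel = 2.0500·0.2000 = 0.4100 m
robot covers 2.0500·0.3417 − ½·6.0000·0.3417² = 0.3502 m while stopping
person approaches 1.6000·(0.2000+0.3417) = 0.8667 m
residual clearance needed = 0.1500+0.0050+0.1000 = 0.2550 m
S_min ≈ 0.4100+0.3502+0.8667+0.2550  ⇒  S_min = 3011/1600 m

S_min = 3011/1600 m = 1.8819 m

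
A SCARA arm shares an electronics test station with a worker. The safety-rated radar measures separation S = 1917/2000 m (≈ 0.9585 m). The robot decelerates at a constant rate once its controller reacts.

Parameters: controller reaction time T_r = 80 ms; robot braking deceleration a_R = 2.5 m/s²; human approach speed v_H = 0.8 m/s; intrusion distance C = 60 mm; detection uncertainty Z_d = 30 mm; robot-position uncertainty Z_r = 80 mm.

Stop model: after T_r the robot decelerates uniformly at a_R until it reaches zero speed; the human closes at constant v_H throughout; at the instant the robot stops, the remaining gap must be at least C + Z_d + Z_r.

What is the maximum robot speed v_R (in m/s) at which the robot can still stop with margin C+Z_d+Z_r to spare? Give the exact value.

at the boundary: (1/5)·v² + (2/5)·v + (-1449/2000) = 0
  disc = (2/5)² − 4·(1/5)·(-1449/2000) = 1849/2500 ; √disc = 43/50
  v_R = (−(2/5) + 43/50) / (2·(1/5)) = 23/20 m/s
check:
stop time T_s = (23/20)/(5/2) = 0.4600 s
robot in T_r: 1.1500·0.0800 = 0.0920 m
robot covers 1.1500·0.4600 − ½·2.5000·0.4600² = 0.2645 m while stopping
human over T_r+T_s: 0.8000·(0.0800+0.4600) = 0.4320 m
margins: 0.0600+0.0300+0.0800 = 0.1700 m
sum ≈ 0.0920+0.2645+0.4320+0.1700 ≈ 0.9585 m = S ✓

v_R_max = 23/20 m/s = 1.1500 m/s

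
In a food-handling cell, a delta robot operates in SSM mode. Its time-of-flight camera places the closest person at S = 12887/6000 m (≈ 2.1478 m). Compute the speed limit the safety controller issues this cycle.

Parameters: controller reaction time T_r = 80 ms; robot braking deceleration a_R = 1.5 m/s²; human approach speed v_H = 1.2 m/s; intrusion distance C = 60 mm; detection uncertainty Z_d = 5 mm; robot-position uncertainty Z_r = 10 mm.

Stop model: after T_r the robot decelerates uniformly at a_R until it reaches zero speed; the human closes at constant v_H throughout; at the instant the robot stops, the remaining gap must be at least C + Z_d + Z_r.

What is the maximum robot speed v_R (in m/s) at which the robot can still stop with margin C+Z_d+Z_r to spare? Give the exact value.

v_R_max = 29/20 m/s = 1.4500 m/s

at the boundary: (1/3)·v² + (22/25)·v + (-11861/6000) = 0
  disc = (22/25)² − 4·(1/3)·(-11861/6000) = 76729/22500 ; √disc = 277/150
  v_R = (−(22/25) + 277/150) / (2·(1/3)) = 29/20 m/s
check:
stop time T_s = (29/20)/(3/2) = 0.9667 s
robot in T_r: 1.4500·0.0800 = 0.1160 m
braking distance = 1.4500²/(2·1.5000) = 0.7008 m
human over T_r+T_s: 1.2000·(0.0800+0.9667) = 1.2560 m
C+Z_d+Z_r = 0.0600+0.0050+0.0100 = 0.0750 m
sum ≈ 0.1160+0.7008+1.2560+0.0750 ≈ 2.1478 m = S ✓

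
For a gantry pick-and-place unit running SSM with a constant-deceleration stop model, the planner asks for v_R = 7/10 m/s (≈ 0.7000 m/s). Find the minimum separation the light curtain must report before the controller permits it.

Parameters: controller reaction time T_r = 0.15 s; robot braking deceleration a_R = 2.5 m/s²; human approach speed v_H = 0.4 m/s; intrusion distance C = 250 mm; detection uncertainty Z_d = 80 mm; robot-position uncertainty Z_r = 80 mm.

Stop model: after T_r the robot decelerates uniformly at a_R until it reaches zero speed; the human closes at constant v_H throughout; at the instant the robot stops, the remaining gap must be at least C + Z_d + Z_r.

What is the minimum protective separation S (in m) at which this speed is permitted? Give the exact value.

T_s = v_R/a_R = (7/10)/(5/2) = 0.2800 s
robot covers v_R·T_r = 0.7000·0.1500 = 0.1050 m before braking
robot under decel: 0.7000²/(2·2.5000) = 0.0980 m
human closes 0.4000·0.4300 = 0.1720 m
margins: 0.2500+0.0800+0.0800 = 0.4100 m
S_min ≈ 0.1050+0.0980+0.1720+0.4100  ⇒  S_min = 157/200 m

S_min = 157/200 m = 0.7850 m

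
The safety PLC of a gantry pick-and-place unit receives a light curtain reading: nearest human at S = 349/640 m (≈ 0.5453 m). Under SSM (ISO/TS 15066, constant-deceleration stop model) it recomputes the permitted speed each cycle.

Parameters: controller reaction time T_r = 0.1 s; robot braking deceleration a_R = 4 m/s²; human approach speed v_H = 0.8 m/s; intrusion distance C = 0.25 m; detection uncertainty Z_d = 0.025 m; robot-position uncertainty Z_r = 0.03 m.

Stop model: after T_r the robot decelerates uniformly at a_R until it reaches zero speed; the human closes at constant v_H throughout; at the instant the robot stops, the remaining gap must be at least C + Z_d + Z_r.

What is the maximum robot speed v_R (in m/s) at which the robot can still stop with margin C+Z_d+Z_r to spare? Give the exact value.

at the boundary: (1/8)·v² + (3/10)·v + (-513/3200) = 0
  disc = (3/10)² − 4·(1/8)·(-513/3200) = 1089/6400 ; √disc = 33/80
  v_R = (−(3/10) + 33/80) / (2·(1/8)) = 9/20 m/s
check:
stop time T_s = (9/20)/4 = 0.1125 s
robot covers v_R·T_r = 0.4500·0.1000 = 0.0450 m before braking
robot under decel: 0.4500²/(2·4.0000) = 0.0253 m
human closes 0.8000·0.2125 = 0.1700 m
margins: 0.2500+0.0250+0.0300 = 0.3050 m
sum ≈ 0.0450+0.0253+0.1700+0.3050 ≈ 0.5453 m = S ✓

v_R_max = 9/20 m/s = 0.4500 m/s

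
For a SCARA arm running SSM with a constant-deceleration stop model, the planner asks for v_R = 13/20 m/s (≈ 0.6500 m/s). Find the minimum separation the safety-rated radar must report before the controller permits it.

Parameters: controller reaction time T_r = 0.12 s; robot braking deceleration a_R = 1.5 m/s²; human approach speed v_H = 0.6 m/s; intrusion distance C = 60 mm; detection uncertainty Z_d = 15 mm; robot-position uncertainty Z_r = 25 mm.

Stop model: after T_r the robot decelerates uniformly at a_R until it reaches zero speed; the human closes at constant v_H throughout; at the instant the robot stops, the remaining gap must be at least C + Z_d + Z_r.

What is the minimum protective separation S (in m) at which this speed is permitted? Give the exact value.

S_min = 781/1200 m = 0.6508 m

braking lasts T_s = (13/20)/(3/2) = 0.4333 s
reaction-phase robot travel = 0.6500·0.1200 = 0.0780 m
robot covers 0.6500·0.4333 − ½·1.5000·0.4333² = 0.1408 m while stopping
human over T_r+T_s: 0.6000·(0.1200+0.4333) = 0.3320 m
C+Z_d+Z_r = 0.0600+0.0150+0.0250 = 0.1000 m
S_min ≈ 0.0780+0.1408+0.3320+0.1000  ⇒  S_min = 781/1200 m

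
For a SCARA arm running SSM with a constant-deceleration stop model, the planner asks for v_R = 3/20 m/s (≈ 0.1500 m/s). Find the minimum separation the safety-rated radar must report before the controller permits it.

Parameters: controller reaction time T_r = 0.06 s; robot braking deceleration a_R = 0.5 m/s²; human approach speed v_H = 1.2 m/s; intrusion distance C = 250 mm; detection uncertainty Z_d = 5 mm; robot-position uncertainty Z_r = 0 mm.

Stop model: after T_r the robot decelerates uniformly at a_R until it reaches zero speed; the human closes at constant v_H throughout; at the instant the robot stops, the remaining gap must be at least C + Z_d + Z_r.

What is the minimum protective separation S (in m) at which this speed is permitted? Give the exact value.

S_min = 1437/2000 m = 0.7185 m

T_s = v_R/a_R = (3/20)/(1/2) = 0.3000 s
robot covers v_R·T_r = 0.1500·0.0600 = 0.0090 m before braking
robot covers 0.1500·0.3000 − ½·0.5000·0.3000² = 0.0225 m while stopping
human over T_r+T_s: 1.2000·(0.0600+0.3000) = 0.4320 m
residual clearance needed = 0.2500+0.0050+0.0000 = 0.2550 m
S_min ≈ 0.0090+0.0225+0.4320+0.2550  ⇒  S_min = 1437/2000 m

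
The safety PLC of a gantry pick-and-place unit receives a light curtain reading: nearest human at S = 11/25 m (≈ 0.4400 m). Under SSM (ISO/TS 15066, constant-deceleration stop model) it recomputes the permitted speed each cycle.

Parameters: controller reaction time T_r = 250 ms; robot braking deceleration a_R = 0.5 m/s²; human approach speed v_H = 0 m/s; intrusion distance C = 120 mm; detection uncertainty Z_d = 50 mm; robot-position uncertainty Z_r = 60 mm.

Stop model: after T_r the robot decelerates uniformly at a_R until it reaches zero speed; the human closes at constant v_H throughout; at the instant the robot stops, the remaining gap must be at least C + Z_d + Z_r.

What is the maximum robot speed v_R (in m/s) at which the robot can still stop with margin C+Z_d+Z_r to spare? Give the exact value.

v_R_max = 7/20 m/s = 0.3500 m/s

quadratic (1)·v² + (1/4)·v + (-21/100) = 0
  disc = (1/4)² − 4·(1)·(-21/100) = 361/400 ; √disc = 19/20
  v_R = (−(1/4) + 19/20) / (2·(1)) = 7/20 m/s
check:
stop time T_s = (7/20)/(1/2) = 0.7000 s
reaction-phase robot travel = 0.3500·0.2500 = 0.0875 m
robot covers 0.3500·0.7000 − ½·0.5000·0.7000² = 0.1225 m while stopping
person approaches 0.0000·(0.2500+0.7000) = 0.0000 m
margins: 0.1200+0.0500+0.0600 = 0.2300 m
sum ≈ 0.0875+0.1225+0.0000+0.2300 ≈ 0.4400 m = S ✓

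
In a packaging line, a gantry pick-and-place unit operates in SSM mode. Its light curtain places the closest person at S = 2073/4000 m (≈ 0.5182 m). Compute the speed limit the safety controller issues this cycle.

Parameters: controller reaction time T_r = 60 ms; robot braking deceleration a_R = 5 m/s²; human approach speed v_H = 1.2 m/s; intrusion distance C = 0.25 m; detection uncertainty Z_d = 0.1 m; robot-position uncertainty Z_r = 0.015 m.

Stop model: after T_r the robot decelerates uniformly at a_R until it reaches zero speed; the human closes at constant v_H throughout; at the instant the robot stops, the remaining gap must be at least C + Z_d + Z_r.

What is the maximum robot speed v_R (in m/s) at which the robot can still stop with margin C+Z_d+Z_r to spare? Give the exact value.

collect terms ⇒ (1/10)·v_R² + (3/10)·v_R + (-13/160) = 0
  disc = (3/10)² − 4·(1/10)·(-13/160) = 49/400 ; √disc = 7/20
  v_R = (−(3/10) + 7/20) / (2·(1/10)) = 1/4 m/s
check:
braking lasts T_s = (1/4)/5 = 0.0500 s
robot covers v_R·T_r = 0.2500·0.0600 = 0.0150 m before braking
braking distance = 0.2500²/(2·5.0000) = 0.0063 m
human closes 1.2000·0.1100 = 0.1320 m
C+Z_d+Z_r = 0.2500+0.1000+0.0150 = 0.3650 m
sum ≈ 0.0150+0.0063+0.1320+0.3650 ≈ 0.5182 m = S ✓

v_R_max = 1/4 m/s = 0.2500 m/s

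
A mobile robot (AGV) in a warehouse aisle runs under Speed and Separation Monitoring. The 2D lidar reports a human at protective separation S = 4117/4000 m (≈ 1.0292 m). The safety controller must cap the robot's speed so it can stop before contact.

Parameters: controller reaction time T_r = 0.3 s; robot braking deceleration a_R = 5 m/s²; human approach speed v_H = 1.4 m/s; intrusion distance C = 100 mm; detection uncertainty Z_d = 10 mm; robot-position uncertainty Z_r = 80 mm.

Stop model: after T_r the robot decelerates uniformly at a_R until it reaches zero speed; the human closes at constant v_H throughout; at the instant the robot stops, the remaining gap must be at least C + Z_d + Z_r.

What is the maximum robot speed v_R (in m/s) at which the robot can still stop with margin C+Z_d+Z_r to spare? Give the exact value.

v_R_max = 13/20 m/s = 0.6500 m/s

quadratic (1/10)·v² + (29/50)·v + (-1677/4000) = 0
  disc = (29/50)² − 4·(1/10)·(-1677/4000) = 5041/10000 ; √disc = 71/100
  v_R = (−(29/50) + 71/100) / (2·(1/10)) = 13/20 m/s
check:
braking lasts T_s = (13/20)/5 = 0.1300 s
robot in T_r: 0.6500·0.3000 = 0.1950 m
braking distance = 0.6500²/(2·5.0000) = 0.0423 m
person approaches 1.4000·(0.3000+0.1300) = 0.6020 m
margins: 0.1000+0.0100+0.0800 = 0.1900 m
sum ≈ 0.1950+0.0423+0.6020+0.1900 ≈ 1.0292 m = S ✓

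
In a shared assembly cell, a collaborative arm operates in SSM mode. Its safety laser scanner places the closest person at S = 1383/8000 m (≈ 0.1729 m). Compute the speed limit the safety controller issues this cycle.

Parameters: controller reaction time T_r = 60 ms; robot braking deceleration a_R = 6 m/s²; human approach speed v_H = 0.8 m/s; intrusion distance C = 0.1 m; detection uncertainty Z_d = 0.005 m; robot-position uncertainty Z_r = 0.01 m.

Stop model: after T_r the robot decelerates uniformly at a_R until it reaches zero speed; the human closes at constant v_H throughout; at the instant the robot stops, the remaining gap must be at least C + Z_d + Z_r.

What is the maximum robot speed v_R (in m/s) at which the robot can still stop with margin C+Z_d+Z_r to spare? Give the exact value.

v_R_max = 1/20 m/s = 0.0500 m/s

collect terms ⇒ (1/12)·v_R² + (29/150)·v_R + (-79/8000) = 0
  disc = (29/150)² − 4·(1/12)·(-79/8000) = 14641/360000 ; √disc = 121/600
  v_R = (−(29/150) + 121/600) / (2·(1/12)) = 1/20 m/s
check:
braking lasts T_s = (1/20)/6 = 0.0083 s
reaction-phase robot travel = 0.0500·0.0600 = 0.0030 m
robot under decel: 0.0500²/(2·6.0000) = 0.0002 m
person approaches 0.8000·(0.0600+0.0083) = 0.0547 m
residual clearance needed = 0.1000+0.0050+0.0100 = 0.1150 m
sum ≈ 0.0030+0.0002+0.0547+0.1150 ≈ 0.1729 m = S ✓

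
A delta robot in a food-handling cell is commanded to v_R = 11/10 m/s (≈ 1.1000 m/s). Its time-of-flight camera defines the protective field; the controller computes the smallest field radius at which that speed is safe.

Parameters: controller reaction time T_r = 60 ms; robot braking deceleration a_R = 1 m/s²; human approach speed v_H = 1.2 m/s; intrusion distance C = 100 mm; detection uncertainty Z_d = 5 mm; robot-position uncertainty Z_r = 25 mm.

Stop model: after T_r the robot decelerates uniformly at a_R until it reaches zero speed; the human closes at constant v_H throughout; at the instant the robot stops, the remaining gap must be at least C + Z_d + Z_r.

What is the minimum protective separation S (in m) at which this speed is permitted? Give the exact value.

stop time T_s = (11/10)/1 = 1.1000 s
reaction-phase robot travel = 1.1000·0.0600 = 0.0660 m
robot covers 1.1000·1.1000 − ½·1.0000·1.1000² = 0.6050 m while stopping
human closes 1.2000·1.1600 = 1.3920 m
residual clearance needed = 0.1000+0.0050+0.0250 = 0.1300 m
S_min ≈ 0.0660+0.6050+1.3920+0.1300  ⇒  S_min = 2193/1000 m

S_min = 2193/1000 m = 2.1930 m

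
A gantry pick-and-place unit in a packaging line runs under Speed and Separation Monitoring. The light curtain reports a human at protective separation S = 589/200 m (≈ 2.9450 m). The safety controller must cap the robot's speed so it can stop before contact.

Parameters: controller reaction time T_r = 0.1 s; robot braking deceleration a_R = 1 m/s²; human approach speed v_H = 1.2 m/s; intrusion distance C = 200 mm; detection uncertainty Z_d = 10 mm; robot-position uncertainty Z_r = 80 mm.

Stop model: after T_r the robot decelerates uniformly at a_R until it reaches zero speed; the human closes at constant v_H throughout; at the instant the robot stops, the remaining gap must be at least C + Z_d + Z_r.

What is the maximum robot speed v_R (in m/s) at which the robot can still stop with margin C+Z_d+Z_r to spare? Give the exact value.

quadratic (1/2)·v² + (13/10)·v + (-507/200) = 0
  disc = (13/10)² − 4·(1/2)·(-507/200) = 169/25 ; √disc = 13/5
  v_R = (−(13/10) + 13/5) / (2·(1/2)) = 13/10 m/s
check:
T_s = v_R/a_R = (13/10)/1 = 1.3000 s
reaction-phase robot travel = 1.3000·0.1000 = 0.1300 m
robot under decel: 1.3000²/(2·1.0000) = 0.8450 m
human closes 1.2000·1.4000 = 1.6800 m
residual clearance needed = 0.2000+0.0100+0.0800 = 0.2900 m
sum ≈ 0.1300+0.8450+1.6800+0.2900 ≈ 2.9450 m = S ✓

v_R_max = 13/10 m/s = 1.3000 m/s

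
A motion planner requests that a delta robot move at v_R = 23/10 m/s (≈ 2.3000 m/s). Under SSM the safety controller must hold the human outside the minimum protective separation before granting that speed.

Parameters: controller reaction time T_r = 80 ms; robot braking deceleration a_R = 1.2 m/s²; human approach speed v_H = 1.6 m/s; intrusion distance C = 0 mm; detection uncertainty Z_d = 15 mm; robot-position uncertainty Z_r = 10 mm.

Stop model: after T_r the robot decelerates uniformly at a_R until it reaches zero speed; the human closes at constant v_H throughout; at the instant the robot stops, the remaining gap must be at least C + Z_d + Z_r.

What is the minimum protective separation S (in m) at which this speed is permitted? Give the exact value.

S_min = 33647/6000 m = 5.6078 m

braking lasts T_s = (23/10)/(6/5) = 1.9167 s
robot in T_r: 2.3000·0.0800 = 0.1840 m
robot covers 2.3000·1.9167 − ½·1.2000·1.9167² = 2.2042 m while stopping
person approaches 1.6000·(0.0800+1.9167) = 3.1947 m
residual clearance needed = 0.0000+0.0150+0.0100 = 0.0250 m
S_min ≈ 0.1840+2.2042+3.1947+0.0250  ⇒  S_min = 33647/6000 m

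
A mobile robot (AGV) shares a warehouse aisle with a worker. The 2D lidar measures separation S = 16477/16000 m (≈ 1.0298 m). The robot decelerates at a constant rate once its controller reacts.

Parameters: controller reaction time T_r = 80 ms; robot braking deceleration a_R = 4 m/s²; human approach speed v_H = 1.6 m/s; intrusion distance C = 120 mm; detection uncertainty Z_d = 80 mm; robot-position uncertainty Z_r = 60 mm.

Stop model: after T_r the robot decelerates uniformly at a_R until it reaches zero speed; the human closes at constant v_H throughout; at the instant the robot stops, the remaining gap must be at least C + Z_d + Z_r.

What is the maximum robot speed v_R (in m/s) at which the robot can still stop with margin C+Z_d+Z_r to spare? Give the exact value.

quadratic (1/8)·v² + (12/25)·v + (-10269/16000) = 0
  disc = (12/25)² − 4·(1/8)·(-10269/16000) = 88209/160000 ; √disc = 297/400
  v_R = (−(12/25) + 297/400) / (2·(1/8)) = 21/20 m/s
check:
stop time T_s = (21/20)/4 = 0.2625 s
robot covers v_R·T_r = 1.0500·0.0800 = 0.0840 m before braking
robot under decel: 1.0500²/(2·4.0000) = 0.1378 m
human closes 1.6000·0.3425 = 0.5480 m
margins: 0.1200+0.0800+0.0600 = 0.2600 m
sum ≈ 0.0840+0.1378+0.5480+0.2600 ≈ 1.0298 m = S ✓

v_R_max = 21/20 m/s = 1.0500 m/s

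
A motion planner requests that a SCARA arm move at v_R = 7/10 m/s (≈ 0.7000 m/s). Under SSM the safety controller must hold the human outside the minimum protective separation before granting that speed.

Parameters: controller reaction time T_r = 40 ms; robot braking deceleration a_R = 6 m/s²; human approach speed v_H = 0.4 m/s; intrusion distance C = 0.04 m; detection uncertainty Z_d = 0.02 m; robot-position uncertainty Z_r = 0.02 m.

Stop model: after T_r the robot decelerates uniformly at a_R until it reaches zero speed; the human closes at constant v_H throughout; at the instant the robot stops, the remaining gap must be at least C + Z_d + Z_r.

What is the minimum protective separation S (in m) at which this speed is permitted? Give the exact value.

S_min = 423/2000 m = 0.2115 m

stop time T_s = (7/10)/6 = 0.1167 s
robot in T_r: 0.7000·0.0400 = 0.0280 m
braking distance = 0.7000²/(2·6.0000) = 0.0408 m
person approaches 0.4000·(0.0400+0.1167) = 0.0627 m
C+Z_d+Z_r = 0.0400+0.0200+0.0200 = 0.0800 m
S_min ≈ 0.0280+0.0408+0.0627+0.0800  ⇒  S_min = 423/2000 m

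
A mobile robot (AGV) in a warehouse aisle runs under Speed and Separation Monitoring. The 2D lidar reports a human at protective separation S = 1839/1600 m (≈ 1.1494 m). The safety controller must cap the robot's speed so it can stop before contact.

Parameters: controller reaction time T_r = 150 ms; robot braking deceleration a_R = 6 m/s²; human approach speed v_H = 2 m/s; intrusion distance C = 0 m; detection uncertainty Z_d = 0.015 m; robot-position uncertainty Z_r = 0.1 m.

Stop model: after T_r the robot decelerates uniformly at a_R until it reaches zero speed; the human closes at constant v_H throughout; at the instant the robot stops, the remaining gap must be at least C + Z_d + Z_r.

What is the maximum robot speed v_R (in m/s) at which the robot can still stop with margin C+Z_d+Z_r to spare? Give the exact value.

v_R_max = 5/4 m/s = 1.2500 m/s

collect terms ⇒ (1/12)·v_R² + (29/60)·v_R + (-47/64) = 0
  disc = (29/60)² − 4·(1/12)·(-47/64) = 6889/14400 ; √disc = 83/120
  v_R = (−(29/60) + 83/120) / (2·(1/12)) = 5/4 m/s
check:
T_s = v_R/a_R = (5/4)/6 = 0.2083 s
robot covers v_R·T_r = 1.2500·0.1500 = 0.1875 m before braking
robot covers 1.2500·0.2083 − ½·6.0000·0.2083² = 0.1302 m while stopping
human over T_r+T_s: 2.0000·(0.1500+0.2083) = 0.7167 m
margins: 0.0000+0.0150+0.1000 = 0.1150 m
sum ≈ 0.1875+0.1302+0.7167+0.1150 ≈ 1.1494 m = S ✓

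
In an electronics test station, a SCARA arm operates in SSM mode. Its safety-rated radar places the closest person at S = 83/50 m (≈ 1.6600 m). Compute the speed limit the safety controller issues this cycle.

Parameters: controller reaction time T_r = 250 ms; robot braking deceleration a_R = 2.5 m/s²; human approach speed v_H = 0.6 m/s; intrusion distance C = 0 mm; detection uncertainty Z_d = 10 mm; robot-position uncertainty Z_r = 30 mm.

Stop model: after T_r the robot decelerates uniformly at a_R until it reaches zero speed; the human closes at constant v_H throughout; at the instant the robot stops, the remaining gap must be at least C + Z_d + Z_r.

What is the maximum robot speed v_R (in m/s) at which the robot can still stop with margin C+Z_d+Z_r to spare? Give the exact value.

quadratic (1/5)·v² + (49/100)·v + (-147/100) = 0
  disc = (49/100)² − 4·(1/5)·(-147/100) = 14161/10000 ; √disc = 119/100
  v_R = (−(49/100) + 119/100) / (2·(1/5)) = 7/4 m/s
check:
T_s = v_R/a_R = (7/4)/(5/2) = 0.7000 s
robot in T_r: 1.7500·0.2500 = 0.4375 m
robot under decel: 1.7500²/(2·2.5000) = 0.6125 m
human over T_r+T_s: 0.6000·(0.2500+0.7000) = 0.5700 m
residual clearance needed = 0.0000+0.0100+0.0300 = 0.0400 m
sum ≈ 0.4375+0.6125+0.5700+0.0400 ≈ 1.6600 m = S ✓

v_R_max = 7/4 m/s = 1.7500 m/s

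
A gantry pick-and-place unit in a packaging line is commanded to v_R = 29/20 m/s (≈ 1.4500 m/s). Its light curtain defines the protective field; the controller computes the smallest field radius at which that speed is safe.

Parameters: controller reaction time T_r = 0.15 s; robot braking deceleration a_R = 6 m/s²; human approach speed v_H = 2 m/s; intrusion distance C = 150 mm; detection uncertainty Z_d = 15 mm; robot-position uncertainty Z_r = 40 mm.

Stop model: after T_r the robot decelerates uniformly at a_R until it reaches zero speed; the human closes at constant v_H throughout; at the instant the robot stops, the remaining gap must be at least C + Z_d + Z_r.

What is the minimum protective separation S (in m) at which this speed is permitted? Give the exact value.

S_min = 6629/4800 m = 1.3810 m

stop time T_s = (29/20)/6 = 0.2417 s
robot covers v_R·T_r = 1.4500·0.1500 = 0.2175 m before braking
robot covers 1.4500·0.2417 − ½·6.0000·0.2417² = 0.1752 m while stopping
human closes 2.0000·0.3917 = 0.7833 m
margins: 0.1500+0.0150+0.0400 = 0.2050 m
S_min ≈ 0.2175+0.1752+0.7833+0.2050  ⇒  S_min = 6629/4800 m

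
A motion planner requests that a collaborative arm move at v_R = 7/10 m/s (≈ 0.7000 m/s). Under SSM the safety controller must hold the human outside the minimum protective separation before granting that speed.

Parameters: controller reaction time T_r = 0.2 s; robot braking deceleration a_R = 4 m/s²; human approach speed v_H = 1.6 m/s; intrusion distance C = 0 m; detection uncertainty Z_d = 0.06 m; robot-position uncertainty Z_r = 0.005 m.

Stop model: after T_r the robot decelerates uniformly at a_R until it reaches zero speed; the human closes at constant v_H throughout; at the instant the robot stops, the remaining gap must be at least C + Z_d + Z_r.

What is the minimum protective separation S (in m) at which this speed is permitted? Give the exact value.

S_min = 693/800 m = 0.8662 m

braking lasts T_s = (7/10)/4 = 0.1750 s
robot in T_r: 0.7000·0.2000 = 0.1400 m
robot covers 0.7000·0.1750 − ½·4.0000·0.1750² = 0.0612 m while stopping
human over T_r+T_s: 1.6000·(0.2000+0.1750) = 0.6000 m
margins: 0.0000+0.0600+0.0050 = 0.0650 m
S_min ≈ 0.1400+0.0612+0.6000+0.0650  ⇒  S_min = 693/800 m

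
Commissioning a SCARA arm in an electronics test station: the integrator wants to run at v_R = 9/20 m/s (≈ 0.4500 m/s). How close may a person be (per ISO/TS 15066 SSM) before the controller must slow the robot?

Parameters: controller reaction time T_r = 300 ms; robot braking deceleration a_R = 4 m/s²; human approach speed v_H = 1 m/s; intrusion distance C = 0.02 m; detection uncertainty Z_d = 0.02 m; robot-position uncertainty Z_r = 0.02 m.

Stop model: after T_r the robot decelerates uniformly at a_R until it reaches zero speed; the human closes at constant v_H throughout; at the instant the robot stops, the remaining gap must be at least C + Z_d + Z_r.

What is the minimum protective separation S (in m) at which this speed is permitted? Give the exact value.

S_min = 81/128 m = 0.6328 m

braking lasts T_s = (9/20)/4 = 0.1125 s
reaction-phase robot travel = 0.4500·0.3000 = 0.1350 m
robot under decel: 0.4500²/(2·4.0000) = 0.0253 m
human closes 1.0000·0.4125 = 0.4125 m
C+Z_d+Z_r = 0.0200+0.0200+0.0200 = 0.0600 m
S_min ≈ 0.1350+0.0253+0.4125+0.0600  ⇒  S_min = 81/128 m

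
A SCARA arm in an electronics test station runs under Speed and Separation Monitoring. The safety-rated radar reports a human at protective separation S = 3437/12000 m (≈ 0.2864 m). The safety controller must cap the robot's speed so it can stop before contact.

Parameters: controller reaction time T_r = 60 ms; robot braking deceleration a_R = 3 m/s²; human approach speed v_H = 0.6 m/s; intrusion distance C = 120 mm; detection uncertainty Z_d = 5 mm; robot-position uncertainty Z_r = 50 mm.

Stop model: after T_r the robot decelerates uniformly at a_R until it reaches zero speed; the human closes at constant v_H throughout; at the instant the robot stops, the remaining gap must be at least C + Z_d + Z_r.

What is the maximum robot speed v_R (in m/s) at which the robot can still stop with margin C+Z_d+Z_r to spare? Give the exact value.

at the boundary: (1/6)·v² + (13/50)·v + (-181/2400) = 0
  disc = (13/50)² − 4·(1/6)·(-181/2400) = 10609/90000 ; √disc = 103/300
  v_R = (−(13/50) + 103/300) / (2·(1/6)) = 1/4 m/s
check:
braking lasts T_s = (1/4)/3 = 0.0833 s
robot covers v_R·T_r = 0.2500·0.0600 = 0.0150 m before braking
robot covers 0.2500·0.0833 − ½·3.0000·0.0833² = 0.0104 m while stopping
person approaches 0.6000·(0.0600+0.0833) = 0.0860 m
margins: 0.1200+0.0050+0.0500 = 0.1750 m
sum ≈ 0.0150+0.0104+0.0860+0.1750 ≈ 0.2864 m = S ✓

v_R_max = 1/4 m/s = 0.2500 m/s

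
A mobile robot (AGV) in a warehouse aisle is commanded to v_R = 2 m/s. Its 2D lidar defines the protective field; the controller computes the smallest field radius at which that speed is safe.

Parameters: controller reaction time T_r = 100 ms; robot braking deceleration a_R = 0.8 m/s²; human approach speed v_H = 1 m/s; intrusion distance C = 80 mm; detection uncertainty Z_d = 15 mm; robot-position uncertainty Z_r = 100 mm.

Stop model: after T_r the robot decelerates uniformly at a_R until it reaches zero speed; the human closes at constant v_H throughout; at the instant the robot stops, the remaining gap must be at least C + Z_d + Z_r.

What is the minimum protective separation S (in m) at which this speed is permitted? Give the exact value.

S_min = 1099/200 m = 5.4950 m

T_s = v_R/a_R = 2/(4/5) = 2.5000 s
reaction-phase robot travel = 2.0000·0.1000 = 0.2000 m
robot covers 2.0000·2.5000 − ½·0.8000·2.5000² = 2.5000 m while stopping
human over T_r+T_s: 1.0000·(0.1000+2.5000) = 2.6000 m
C+Z_d+Z_r = 0.0800+0.0150+0.1000 = 0.1950 m
S_min ≈ 0.2000+2.5000+2.6000+0.1950  ⇒  S_min = 1099/200 m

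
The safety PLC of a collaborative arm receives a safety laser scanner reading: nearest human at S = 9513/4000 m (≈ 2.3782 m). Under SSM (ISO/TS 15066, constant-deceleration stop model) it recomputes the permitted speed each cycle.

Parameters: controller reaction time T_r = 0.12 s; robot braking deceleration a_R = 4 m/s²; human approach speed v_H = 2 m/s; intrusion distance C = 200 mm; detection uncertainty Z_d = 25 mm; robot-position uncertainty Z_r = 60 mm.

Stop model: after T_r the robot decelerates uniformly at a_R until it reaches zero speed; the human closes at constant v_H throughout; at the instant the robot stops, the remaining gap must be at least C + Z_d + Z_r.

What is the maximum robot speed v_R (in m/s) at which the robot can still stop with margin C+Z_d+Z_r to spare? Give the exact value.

v_R_max = 21/10 m/s = 2.1000 m/s

at the boundary: (1/8)·v² + (31/50)·v + (-7413/4000) = 0
  disc = (31/50)² − 4·(1/8)·(-7413/4000) = 52441/40000 ; √disc = 229/200
  v_R = (−(31/50) + 229/200) / (2·(1/8)) = 21/10 m/s
check:
T_s = v_R/a_R = (21/10)/4 = 0.5250 s
robot covers v_R·T_r = 2.1000·0.1200 = 0.2520 m before braking
braking distance = 2.1000²/(2·4.0000) = 0.5513 m
person approaches 2.0000·(0.1200+0.5250) = 1.2900 m
C+Z_d+Z_r = 0.2000+0.0250+0.0600 = 0.2850 m
sum ≈ 0.2520+0.5513+1.2900+0.2850 ≈ 2.3782 m = S ✓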